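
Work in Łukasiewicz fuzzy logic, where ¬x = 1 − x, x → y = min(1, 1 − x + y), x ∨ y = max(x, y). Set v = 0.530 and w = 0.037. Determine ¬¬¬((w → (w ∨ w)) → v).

w ∨ w = max(0.037, 0.037) = 0.037
w → (w ∨ w) = min(1, 1 − 0.037 + 0.037) = min(1, 1.000) = 1.000
(w → (w ∨ w)) → v = min(1, 1 − 1.000 + 0.530) = min(1, 0.530) = 0.530
¬((w → (w ∨ w)) → v) = 1 − 0.530 = 0.470
¬¬((w → (w ∨ w)) → v) = 1 − 0.470 = 0.530
¬¬¬((w → (w ∨ w)) → v) = 1 − 0.530 = 0.470

0.470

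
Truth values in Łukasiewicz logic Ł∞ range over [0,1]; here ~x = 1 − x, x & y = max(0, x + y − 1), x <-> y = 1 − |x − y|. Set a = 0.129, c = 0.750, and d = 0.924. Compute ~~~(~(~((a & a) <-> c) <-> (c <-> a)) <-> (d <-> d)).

0.629

a & a = max(0, 0.129 + 0.129 − 1) = max(0, -0.742) = 0.000
(a & a) <-> c = 1 − |0.000 − 0.750| = 1 − 0.750 = 0.250
~((a & a) <-> c) = 1 − 0.250 = 0.750
c <-> a = 1 − |0.750 − 0.129| = 1 − 0.621 = 0.379
~((a & a) <-> c) <-> (c <-> a) = 1 − |0.750 − 0.379| = 1 − 0.371 = 0.629
~(~((a & a) <-> c) <-> (c <-> a)) = 1 − 0.629 = 0.371
d <-> d = 1 − |0.924 − 0.924| = 1 − 0.000 = 1.000
~(~((a & a) <-> c) <-> (c <-> a)) <-> (d <-> d) = 1 − |0.371 − 1.000| = 1 − 0.629 = 0.371
~(~(~((a & a) <-> c) <-> (c <-> a)) <-> (d <-> d)) = 1 − 0.371 = 0.629
~~(~(~((a & a) <-> c) <-> (c <-> a)) <-> (d <-> d)) = 1 − 0.629 = 0.371
~~~(~(~((a & a) <-> c) <-> (c <-> a)) <-> (d <-> d)) = 1 − 0.371 = 0.629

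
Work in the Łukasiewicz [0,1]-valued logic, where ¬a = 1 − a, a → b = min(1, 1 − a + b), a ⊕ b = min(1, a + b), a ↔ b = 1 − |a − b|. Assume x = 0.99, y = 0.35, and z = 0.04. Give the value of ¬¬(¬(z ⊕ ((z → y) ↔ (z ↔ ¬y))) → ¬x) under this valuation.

0.44

z → y = min(1, 1 − 0.04 + 0.35) = min(1, 1.31) = 1.00
¬y = 1 − 0.35 = 0.65
z ↔ ¬y = 1 − |0.04 − 0.65| = 1 − 0.61 = 0.39
(z → y) ↔ (z ↔ ¬y) = 1 − |1.00 − 0.39| = 1 − 0.61 = 0.39
z ⊕ ((z → y) ↔ (z ↔ ¬y)) = min(1, 0.04 + 0.39) = min(1, 0.43) = 0.43
¬(z ⊕ ((z → y) ↔ (z ↔ ¬y))) = 1 − 0.43 = 0.57
¬x = 1 − 0.99 = 0.01
¬(z ⊕ ((z → y) ↔ (z ↔ ¬y))) → ¬x = min(1, 1 − 0.57 + 0.01) = min(1, 0.44) = 0.44
¬(¬(z ⊕ ((z → y) ↔ (z ↔ ¬y))) → ¬x) = 1 − 0.44 = 0.56
¬¬(¬(z ⊕ ((z → y) ↔ (z ↔ ¬y))) → ¬x) = 1 − 0.56 = 0.44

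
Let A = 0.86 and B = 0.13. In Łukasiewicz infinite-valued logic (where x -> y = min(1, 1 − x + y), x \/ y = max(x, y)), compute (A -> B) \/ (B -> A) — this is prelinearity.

1.00

A -> B = min(1, 1 − 0.86 + 0.13) = min(1, 0.27) = 0.27
B -> A = min(1, 1 − 0.13 + 0.86) = min(1, 1.73) = 1.00
(A -> B) \/ (B -> A) = max(0.27, 1.00) = 1.00
(As expected: a Ł∞-tautology — holds in every MV-chain.)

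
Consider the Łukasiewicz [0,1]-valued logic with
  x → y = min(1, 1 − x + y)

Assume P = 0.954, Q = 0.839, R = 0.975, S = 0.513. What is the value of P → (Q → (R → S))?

0.745

R → S = min(1, 1 − 0.975 + 0.513) = min(1, 0.538) = 0.538
Q → (R → S) = min(1, 1 − 0.839 + 0.538) = min(1, 0.699) = 0.699
P → (Q → (R → S)) = min(1, 1 − 0.954 + 0.699) = min(1, 0.745) = 0.745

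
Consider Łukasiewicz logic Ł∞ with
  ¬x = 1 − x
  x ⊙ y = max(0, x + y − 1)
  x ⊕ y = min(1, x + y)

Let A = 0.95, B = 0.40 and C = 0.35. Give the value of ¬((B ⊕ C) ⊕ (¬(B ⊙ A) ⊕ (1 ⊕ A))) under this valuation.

0.00

B ⊕ C = min(1, 0.40 + 0.35) = min(1, 0.75) = 0.75
B ⊙ A = max(0, 0.40 + 0.95 − 1) = max(0, 0.35) = 0.35
¬(B ⊙ A) = 1 − 0.35 = 0.65
1 ⊕ A = min(1, 1.00 + 0.95) = min(1, 1.95) = 1.00
¬(B ⊙ A) ⊕ (1 ⊕ A) = min(1, 0.65 + 1.00) = min(1, 1.65) = 1.00
(B ⊕ C) ⊕ (¬(B ⊙ A) ⊕ (1 ⊕ A)) = min(1, 0.75 + 1.00) = min(1, 1.75) = 1.00
¬((B ⊕ C) ⊕ (¬(B ⊙ A) ⊕ (1 ⊕ A))) = 1 − 1.00 = 0.00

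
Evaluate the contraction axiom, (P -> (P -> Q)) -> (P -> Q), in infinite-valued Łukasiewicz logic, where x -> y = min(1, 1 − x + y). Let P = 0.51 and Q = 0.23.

P -> Q = min(1, 1 − 0.51 + 0.23) = min(1, 0.72) = 0.72
P -> (P -> Q) = min(1, 1 − 0.51 + 0.72) = min(1, 1.21) = 1.00
(P -> (P -> Q)) -> (P -> Q) = min(1, 1 − 1.00 + 0.72) = min(1, 0.72) = 0.72
(The value 0.72 < 1 shows this instance is not satisfied; fails in Ł∞ (the t-norm is not idempotent).)

0.72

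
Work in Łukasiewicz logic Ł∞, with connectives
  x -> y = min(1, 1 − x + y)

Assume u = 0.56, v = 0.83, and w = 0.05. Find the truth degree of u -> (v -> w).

v -> w = min(1, 1 − 0.83 + 0.05) = min(1, 0.22) = 0.22
u -> (v -> w) = min(1, 1 − 0.56 + 0.22) = min(1, 0.66) = 0.66

0.66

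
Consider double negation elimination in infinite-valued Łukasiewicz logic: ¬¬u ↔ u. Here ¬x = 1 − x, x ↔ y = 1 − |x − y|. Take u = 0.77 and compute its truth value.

1.00

¬u = 1 − 0.77 = 0.23
¬¬u = 1 − 0.23 = 0.77
¬¬u ↔ u = 1 − |0.77 − 0.77| = 1 − 0.00 = 1.00
(As expected: always 1 in Ł∞ since negation is involutive.)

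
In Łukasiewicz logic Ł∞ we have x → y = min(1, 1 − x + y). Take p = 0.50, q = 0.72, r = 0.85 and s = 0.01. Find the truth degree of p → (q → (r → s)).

0.94

r → s = min(1, 1 − 0.85 + 0.01) = min(1, 0.16) = 0.16
q → (r → s) = min(1, 1 − 0.72 + 0.16) = min(1, 0.44) = 0.44
p → (q → (r → s)) = min(1, 1 − 0.50 + 0.44) = min(1, 0.94) = 0.94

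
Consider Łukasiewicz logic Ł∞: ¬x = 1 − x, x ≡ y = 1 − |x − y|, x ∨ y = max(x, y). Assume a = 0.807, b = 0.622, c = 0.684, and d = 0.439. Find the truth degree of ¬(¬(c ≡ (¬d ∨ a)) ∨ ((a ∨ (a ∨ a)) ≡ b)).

¬d = 1 − 0.439 = 0.561
¬d ∨ a = max(0.561, 0.807) = 0.807
c ≡ (¬d ∨ a) = 1 − |0.684 − 0.807| = 1 − 0.123 = 0.877
¬(c ≡ (¬d ∨ a)) = 1 − 0.877 = 0.123
a ∨ a = max(0.807, 0.807) = 0.807
a ∨ (a ∨ a) = max(0.807, 0.807) = 0.807
(a ∨ (a ∨ a)) ≡ b = 1 − |0.807 − 0.622| = 1 − 0.185 = 0.815
¬(c ≡ (¬d ∨ a)) ∨ ((a ∨ (a ∨ a)) ≡ b) = max(0.123, 0.815) = 0.815
¬(¬(c ≡ (¬d ∨ a)) ∨ ((a ∨ (a ∨ a)) ≡ b)) = 1 − 0.815 = 0.185

0.185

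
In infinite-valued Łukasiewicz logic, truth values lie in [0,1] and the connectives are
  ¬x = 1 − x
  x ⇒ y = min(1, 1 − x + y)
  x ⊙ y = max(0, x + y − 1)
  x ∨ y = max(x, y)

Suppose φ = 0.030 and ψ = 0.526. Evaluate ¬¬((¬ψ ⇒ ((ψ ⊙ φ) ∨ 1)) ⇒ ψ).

0.526

¬ψ = 1 − 0.526 = 0.474
ψ ⊙ φ = max(0, 0.526 + 0.030 − 1) = max(0, -0.444) = 0.000
(ψ ⊙ φ) ∨ 1 = max(0.000, 1.000) = 1.000
¬ψ ⇒ ((ψ ⊙ φ) ∨ 1) = min(1, 1 − 0.474 + 1.000) = min(1, 1.526) = 1.000
(¬ψ ⇒ ((ψ ⊙ φ) ∨ 1)) ⇒ ψ = min(1, 1 − 1.000 + 0.526) = min(1, 0.526) = 0.526
¬((¬ψ ⇒ ((ψ ⊙ φ) ∨ 1)) ⇒ ψ) = 1 − 0.526 = 0.474
¬¬((¬ψ ⇒ ((ψ ⊙ φ) ∨ 1)) ⇒ ψ) = 1 − 0.474 = 0.526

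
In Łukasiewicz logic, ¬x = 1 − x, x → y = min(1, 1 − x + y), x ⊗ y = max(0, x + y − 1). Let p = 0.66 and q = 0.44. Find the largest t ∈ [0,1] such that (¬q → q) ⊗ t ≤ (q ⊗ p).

0.22

¬q = 1 − 0.44 = 0.56
¬q → q = min(1, 1 − 0.56 + 0.44) = min(1, 0.88) = 0.88
So the left factor is ¬q → q = 0.88.
q ⊗ p = max(0, 0.44 + 0.66 − 1) = max(0, 0.10) = 0.10
So the right-hand bound is q ⊗ p = 0.10.
The residuum of the Łukasiewicz t-norm gives the supremum: min(1, 1 − 0.88 + 0.10).
1 − 0.88 + 0.10 = 0.22, so t = min(1, 0.22) = 0.22.
Check: 0.88 ⊗ 0.22 = max(0, 0.10) = 0.10 ≤ 0.10.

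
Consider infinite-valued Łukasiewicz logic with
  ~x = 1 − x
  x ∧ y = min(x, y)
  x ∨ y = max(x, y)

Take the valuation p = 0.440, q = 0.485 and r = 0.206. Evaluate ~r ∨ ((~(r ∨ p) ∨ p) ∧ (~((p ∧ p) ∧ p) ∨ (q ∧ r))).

0.794

~r = 1 − 0.206 = 0.794
r ∨ p = max(0.206, 0.440) = 0.440
~(r ∨ p) = 1 − 0.440 = 0.560
~(r ∨ p) ∨ p = max(0.560, 0.440) = 0.560
p ∧ p = min(0.440, 0.440) = 0.440
(p ∧ p) ∧ p = min(0.440, 0.440) = 0.440
~((p ∧ p) ∧ p) = 1 − 0.440 = 0.560
q ∧ r = min(0.485, 0.206) = 0.206
~((p ∧ p) ∧ p) ∨ (q ∧ r) = max(0.560, 0.206) = 0.560
(~(r ∨ p) ∨ p) ∧ (~((p ∧ p) ∧ p) ∨ (q ∧ r)) = min(0.560, 0.560) = 0.560
~r ∨ ((~(r ∨ p) ∨ p) ∧ (~((p ∧ p) ∧ p) ∨ (q ∧ r))) = max(0.794, 0.560) = 0.794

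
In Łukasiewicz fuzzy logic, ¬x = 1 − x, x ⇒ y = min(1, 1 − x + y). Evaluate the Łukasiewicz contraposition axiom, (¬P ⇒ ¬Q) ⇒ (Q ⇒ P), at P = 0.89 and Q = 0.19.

¬P = 1 − 0.89 = 0.11
¬Q = 1 − 0.19 = 0.81
¬P ⇒ ¬Q = min(1, 1 − 0.11 + 0.81) = min(1, 1.70) = 1.00
Q ⇒ P = min(1, 1 − 0.19 + 0.89) = min(1, 1.70) = 1.00
(¬P ⇒ ¬Q) ⇒ (Q ⇒ P) = min(1, 1 − 1.00 + 1.00) = min(1, 1.00) = 1.00
(As expected: an axiom of Ł∞, always 1.)

1.00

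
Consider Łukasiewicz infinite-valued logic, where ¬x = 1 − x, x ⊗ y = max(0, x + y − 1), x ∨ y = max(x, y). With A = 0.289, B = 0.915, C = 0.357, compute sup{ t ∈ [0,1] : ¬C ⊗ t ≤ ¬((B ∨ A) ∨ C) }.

0.442

¬C = 1 − 0.357 = 0.643
So the left factor is ¬C = 0.643.
B ∨ A = max(0.915, 0.289) = 0.915
(B ∨ A) ∨ C = max(0.915, 0.357) = 0.915
¬((B ∨ A) ∨ C) = 1 − 0.915 = 0.085
So the right-hand bound is ¬((B ∨ A) ∨ C) = 0.085.
The residuum of the Łukasiewicz t-norm gives the supremum: min(1, 1 − 0.643 + 0.085).
1 − 0.643 + 0.085 = 0.442, so t = min(1, 0.442) = 0.442.
Check: 0.643 ⊗ 0.442 = max(0, 0.085) = 0.085 ≤ 0.085.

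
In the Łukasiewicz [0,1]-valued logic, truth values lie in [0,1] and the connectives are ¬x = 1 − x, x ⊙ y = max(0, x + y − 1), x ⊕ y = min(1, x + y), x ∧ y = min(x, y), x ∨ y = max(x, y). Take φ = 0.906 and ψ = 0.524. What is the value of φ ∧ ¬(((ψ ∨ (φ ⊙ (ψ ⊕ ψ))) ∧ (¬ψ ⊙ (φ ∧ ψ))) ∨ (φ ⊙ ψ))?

0.570

ψ ⊕ ψ = min(1, 0.524 + 0.524) = min(1, 1.048) = 1.000
φ ⊙ (ψ ⊕ ψ) = max(0, 0.906 + 1.000 − 1) = max(0, 0.906) = 0.906
ψ ∨ (φ ⊙ (ψ ⊕ ψ)) = max(0.524, 0.906) = 0.906
¬ψ = 1 − 0.524 = 0.476
φ ∧ ψ = min(0.906, 0.524) = 0.524
¬ψ ⊙ (φ ∧ ψ) = max(0, 0.476 + 0.524 − 1) = max(0, 0.000) = 0.000
(ψ ∨ (φ ⊙ (ψ ⊕ ψ))) ∧ (¬ψ ⊙ (φ ∧ ψ)) = min(0.906, 0.000) = 0.000
φ ⊙ ψ = max(0, 0.906 + 0.524 − 1) = max(0, 0.430) = 0.430
((ψ ∨ (φ ⊙ (ψ ⊕ ψ))) ∧ (¬ψ ⊙ (φ ∧ ψ))) ∨ (φ ⊙ ψ) = max(0.000, 0.430) = 0.430
¬(((ψ ∨ (φ ⊙ (ψ ⊕ ψ))) ∧ (¬ψ ⊙ (φ ∧ ψ))) ∨ (φ ⊙ ψ)) = 1 − 0.430 = 0.570
φ ∧ ¬(((ψ ∨ (φ ⊙ (ψ ⊕ ψ))) ∧ (¬ψ ⊙ (φ ∧ ψ))) ∨ (φ ⊙ ψ)) = min(0.906, 0.570) = 0.570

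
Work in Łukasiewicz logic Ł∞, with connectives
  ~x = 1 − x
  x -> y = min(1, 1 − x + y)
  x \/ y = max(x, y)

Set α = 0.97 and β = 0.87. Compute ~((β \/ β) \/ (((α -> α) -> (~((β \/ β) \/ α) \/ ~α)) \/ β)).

β \/ β = max(0.87, 0.87) = 0.87
α -> α = min(1, 1 − 0.97 + 0.97) = min(1, 1.00) = 1.00
(β \/ β) \/ α = max(0.87, 0.97) = 0.97
~((β \/ β) \/ α) = 1 − 0.97 = 0.03
~α = 1 − 0.97 = 0.03
~((β \/ β) \/ α) \/ ~α = max(0.03, 0.03) = 0.03
(α -> α) -> (~((β \/ β) \/ α) \/ ~α) = min(1, 1 − 1.00 + 0.03) = min(1, 0.03) = 0.03
((α -> α) -> (~((β \/ β) \/ α) \/ ~α)) \/ β = max(0.03, 0.87) = 0.87
(β \/ β) \/ (((α -> α) -> (~((β \/ β) \/ α) \/ ~α)) \/ β) = max(0.87, 0.87) = 0.87
~((β \/ β) \/ (((α -> α) -> (~((β \/ β) \/ α) \/ ~α)) \/ β)) = 1 − 0.87 = 0.13

0.13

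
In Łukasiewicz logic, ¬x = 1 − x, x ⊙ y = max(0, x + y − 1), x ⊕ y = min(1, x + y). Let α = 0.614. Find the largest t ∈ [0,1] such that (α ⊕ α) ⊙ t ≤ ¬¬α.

α ⊕ α = min(1, 0.614 + 0.614) = min(1, 1.228) = 1.000
So the left factor is α ⊕ α = 1.000.
¬α = 1 − 0.614 = 0.386
¬¬α = 1 − 0.386 = 0.614
So the right-hand bound is ¬¬α = 0.614.
The residuum of the Łukasiewicz t-norm gives the supremum: min(1, 1 − 1.000 + 0.614).
1 − 1.000 + 0.614 = 0.614, so t = min(1, 0.614) = 0.614.
Check: 1.000 ⊙ 0.614 = max(0, 0.614) = 0.614 ≤ 0.614.

0.614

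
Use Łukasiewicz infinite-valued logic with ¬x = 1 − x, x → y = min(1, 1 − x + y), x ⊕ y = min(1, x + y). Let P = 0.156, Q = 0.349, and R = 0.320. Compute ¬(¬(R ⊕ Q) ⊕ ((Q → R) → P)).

R ⊕ Q = min(1, 0.320 + 0.349) = min(1, 0.669) = 0.669
¬(R ⊕ Q) = 1 − 0.669 = 0.331
Q → R = min(1, 1 − 0.349 + 0.320) = min(1, 0.971) = 0.971
(Q → R) → P = min(1, 1 − 0.971 + 0.156) = min(1, 0.185) = 0.185
¬(R ⊕ Q) ⊕ ((Q → R) → P) = min(1, 0.331 + 0.185) = min(1, 0.516) = 0.516
¬(¬(R ⊕ Q) ⊕ ((Q → R) → P)) = 1 − 0.516 = 0.484

0.484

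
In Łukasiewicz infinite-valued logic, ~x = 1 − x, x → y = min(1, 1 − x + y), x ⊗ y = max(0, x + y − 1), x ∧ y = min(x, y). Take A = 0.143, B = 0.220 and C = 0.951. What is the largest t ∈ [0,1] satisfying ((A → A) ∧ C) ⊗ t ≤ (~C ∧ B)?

A → A = min(1, 1 − 0.143 + 0.143) = min(1, 1.000) = 1.000
(A → A) ∧ C = min(1.000, 0.951) = 0.951
So the left factor is (A → A) ∧ C = 0.951.
~C = 1 − 0.951 = 0.049
~C ∧ B = min(0.049, 0.220) = 0.049
So the right-hand bound is ~C ∧ B = 0.049.
The residuum of the Łukasiewicz t-norm gives the supremum: min(1, 1 − 0.951 + 0.049).
1 − 0.951 + 0.049 = 0.098, so t = min(1, 0.098) = 0.098.
Check: 0.951 ⊗ 0.098 = max(0, 0.049) = 0.049 ≤ 0.049.

0.098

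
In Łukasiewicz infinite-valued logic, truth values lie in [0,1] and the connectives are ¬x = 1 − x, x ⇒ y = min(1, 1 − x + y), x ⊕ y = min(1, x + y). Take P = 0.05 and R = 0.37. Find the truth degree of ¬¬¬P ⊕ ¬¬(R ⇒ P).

¬P = 1 − 0.05 = 0.95
¬¬P = 1 − 0.95 = 0.05
¬¬¬P = 1 − 0.05 = 0.95
R ⇒ P = min(1, 1 − 0.37 + 0.05) = min(1, 0.68) = 0.68
¬(R ⇒ P) = 1 − 0.68 = 0.32
¬¬(R ⇒ P) = 1 − 0.32 = 0.68
¬¬¬P ⊕ ¬¬(R ⇒ P) = min(1, 0.95 + 0.68) = min(1, 1.63) = 1.00

1.00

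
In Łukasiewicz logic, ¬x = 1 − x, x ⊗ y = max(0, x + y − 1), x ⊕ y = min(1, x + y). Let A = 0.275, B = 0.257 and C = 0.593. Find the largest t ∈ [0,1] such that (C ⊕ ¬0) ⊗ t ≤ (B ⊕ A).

¬0 = 1 − 0.000 = 1.000
C ⊕ ¬0 = min(1, 0.593 + 1.000) = min(1, 1.593) = 1.000
So the left factor is C ⊕ ¬0 = 1.000.
B ⊕ A = min(1, 0.257 + 0.275) = min(1, 0.532) = 0.532
So the right-hand bound is B ⊕ A = 0.532.
The residuum of the Łukasiewicz t-norm gives the supremum: min(1, 1 − 1.000 + 0.532).
1 − 1.000 + 0.532 = 0.532, so t = min(1, 0.532) = 0.532.
Check: 1.000 ⊗ 0.532 = max(0, 0.532) = 0.532 ≤ 0.532.

0.532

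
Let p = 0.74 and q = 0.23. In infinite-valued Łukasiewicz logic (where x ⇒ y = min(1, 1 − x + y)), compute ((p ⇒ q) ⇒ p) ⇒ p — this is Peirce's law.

0.74

p ⇒ q = min(1, 1 − 0.74 + 0.23) = min(1, 0.49) = 0.49
(p ⇒ q) ⇒ p = min(1, 1 − 0.49 + 0.74) = min(1, 1.25) = 1.00
((p ⇒ q) ⇒ p) ⇒ p = min(1, 1 − 1.00 + 0.74) = min(1, 0.74) = 0.74
(The value 0.74 < 1 shows this instance is not satisfied; not a Ł∞-tautology in general.)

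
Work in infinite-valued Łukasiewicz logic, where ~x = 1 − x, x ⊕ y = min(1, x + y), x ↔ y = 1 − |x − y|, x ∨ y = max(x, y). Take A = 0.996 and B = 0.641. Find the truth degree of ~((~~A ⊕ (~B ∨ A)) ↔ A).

~A = 1 − 0.996 = 0.004
~~A = 1 − 0.004 = 0.996
~B = 1 − 0.641 = 0.359
~B ∨ A = max(0.359, 0.996) = 0.996
~~A ⊕ (~B ∨ A) = min(1, 0.996 + 0.996) = min(1, 1.992) = 1.000
(~~A ⊕ (~B ∨ A)) ↔ A = 1 − |1.000 − 0.996| = 1 − 0.004 = 0.996
~((~~A ⊕ (~B ∨ A)) ↔ A) = 1 − 0.996 = 0.004

0.004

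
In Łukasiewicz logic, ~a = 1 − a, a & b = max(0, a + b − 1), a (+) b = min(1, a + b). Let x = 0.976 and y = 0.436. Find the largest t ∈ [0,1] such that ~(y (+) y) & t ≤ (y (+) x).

y (+) y = min(1, 0.436 + 0.436) = min(1, 0.872) = 0.872
~(y (+) y) = 1 − 0.872 = 0.128
So the left factor is ~(y (+) y) = 0.128.
y (+) x = min(1, 0.436 + 0.976) = min(1, 1.412) = 1.000
So the right-hand bound is y (+) x = 1.000.
The residuum of the Łukasiewicz t-norm gives the supremum: min(1, 1 − 0.128 + 1.000).
1 − 0.128 + 1.000 = 1.872, so t = min(1, 1.872) = 1.000.
Check: 0.128 & 1.000 = max(0, 0.128) = 0.128 ≤ 1.000.

1.000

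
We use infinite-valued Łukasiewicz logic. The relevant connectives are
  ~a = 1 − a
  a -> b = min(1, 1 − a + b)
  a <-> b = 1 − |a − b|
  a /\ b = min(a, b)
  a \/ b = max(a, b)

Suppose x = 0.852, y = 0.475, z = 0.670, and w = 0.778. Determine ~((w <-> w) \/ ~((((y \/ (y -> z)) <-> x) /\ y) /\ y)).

w <-> w = 1 − |0.778 − 0.778| = 1 − 0.000 = 1.000
y -> z = min(1, 1 − 0.475 + 0.670) = min(1, 1.195) = 1.000
y \/ (y -> z) = max(0.475, 1.000) = 1.000
(y \/ (y -> z)) <-> x = 1 − |1.000 − 0.852| = 1 − 0.148 = 0.852
((y \/ (y -> z)) <-> x) /\ y = min(0.852, 0.475) = 0.475
(((y \/ (y -> z)) <-> x) /\ y) /\ y = min(0.475, 0.475) = 0.475
~((((y \/ (y -> z)) <-> x) /\ y) /\ y) = 1 − 0.475 = 0.525
(w <-> w) \/ ~((((y \/ (y -> z)) <-> x) /\ y) /\ y) = max(1.000, 0.525) = 1.000
~((w <-> w) \/ ~((((y \/ (y -> z)) <-> x) /\ y) /\ y)) = 1 − 1.000 = 0.000

0.000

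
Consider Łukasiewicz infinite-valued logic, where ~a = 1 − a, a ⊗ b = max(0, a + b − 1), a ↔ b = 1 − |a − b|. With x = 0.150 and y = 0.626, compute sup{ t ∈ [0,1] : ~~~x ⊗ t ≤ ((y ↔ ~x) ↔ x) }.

~x = 1 − 0.150 = 0.850
~~x = 1 − 0.850 = 0.150
~~~x = 1 − 0.150 = 0.850
So the left factor is ~~~x = 0.850.
y ↔ ~x = 1 − |0.626 − 0.850| = 1 − 0.224 = 0.776
(y ↔ ~x) ↔ x = 1 − |0.776 − 0.150| = 1 − 0.626 = 0.374
So the right-hand bound is (y ↔ ~x) ↔ x = 0.374.
The residuum of the Łukasiewicz t-norm gives the supremum: min(1, 1 − 0.850 + 0.374).
1 − 0.850 + 0.374 = 0.524, so t = min(1, 0.524) = 0.524.
Check: 0.850 ⊗ 0.524 = max(0, 0.374) = 0.374 ≤ 0.374.

0.524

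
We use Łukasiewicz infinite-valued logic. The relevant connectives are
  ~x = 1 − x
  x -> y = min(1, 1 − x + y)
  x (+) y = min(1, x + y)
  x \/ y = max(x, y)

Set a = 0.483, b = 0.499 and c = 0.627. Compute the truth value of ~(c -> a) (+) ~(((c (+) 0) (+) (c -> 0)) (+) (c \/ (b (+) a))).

c -> a = min(1, 1 − 0.627 + 0.483) = min(1, 0.856) = 0.856
~(c -> a) = 1 − 0.856 = 0.144
c (+) 0 = min(1, 0.627 + 0.000) = min(1, 0.627) = 0.627
c -> 0 = min(1, 1 − 0.627 + 0.000) = min(1, 0.373) = 0.373
(c (+) 0) (+) (c -> 0) = min(1, 0.627 + 0.373) = min(1, 1.000) = 1.000
b (+) a = min(1, 0.499 + 0.483) = min(1, 0.982) = 0.982
c \/ (b (+) a) = max(0.627, 0.982) = 0.982
((c (+) 0) (+) (c -> 0)) (+) (c \/ (b (+) a)) = min(1, 1.000 + 0.982) = min(1, 1.982) = 1.000
~(((c (+) 0) (+) (c -> 0)) (+) (c \/ (b (+) a))) = 1 − 1.000 = 0.000
~(c -> a) (+) ~(((c (+) 0) (+) (c -> 0)) (+) (c \/ (b (+) a))) = min(1, 0.144 + 0.000) = min(1, 0.144) = 0.144

0.144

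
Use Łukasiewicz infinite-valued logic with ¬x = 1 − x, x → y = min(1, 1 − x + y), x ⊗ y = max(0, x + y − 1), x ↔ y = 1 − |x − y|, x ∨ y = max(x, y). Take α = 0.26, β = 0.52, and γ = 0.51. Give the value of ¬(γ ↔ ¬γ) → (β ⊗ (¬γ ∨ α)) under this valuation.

¬γ = 1 − 0.51 = 0.49
γ ↔ ¬γ = 1 − |0.51 − 0.49| = 1 − 0.02 = 0.98
¬(γ ↔ ¬γ) = 1 − 0.98 = 0.02
¬γ ∨ α = max(0.49, 0.26) = 0.49
β ⊗ (¬γ ∨ α) = max(0, 0.52 + 0.49 − 1) = max(0, 0.01) = 0.01
¬(γ ↔ ¬γ) → (β ⊗ (¬γ ∨ α)) = min(1, 1 − 0.02 + 0.01) = min(1, 0.99) = 0.99

0.99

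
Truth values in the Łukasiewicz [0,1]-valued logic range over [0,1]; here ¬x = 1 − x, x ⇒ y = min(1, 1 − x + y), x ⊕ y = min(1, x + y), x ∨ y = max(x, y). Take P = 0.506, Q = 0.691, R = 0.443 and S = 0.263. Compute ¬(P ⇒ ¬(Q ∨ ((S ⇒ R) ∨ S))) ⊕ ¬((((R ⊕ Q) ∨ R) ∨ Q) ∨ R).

S ⇒ R = min(1, 1 − 0.263 + 0.443) = min(1, 1.180) = 1.000
(S ⇒ R) ∨ S = max(1.000, 0.263) = 1.000
Q ∨ ((S ⇒ R) ∨ S) = max(0.691, 1.000) = 1.000
¬(Q ∨ ((S ⇒ R) ∨ S)) = 1 − 1.000 = 0.000
P ⇒ ¬(Q ∨ ((S ⇒ R) ∨ S)) = min(1, 1 − 0.506 + 0.000) = min(1, 0.494) = 0.494
¬(P ⇒ ¬(Q ∨ ((S ⇒ R) ∨ S))) = 1 − 0.494 = 0.506
R ⊕ Q = min(1, 0.443 + 0.691) = min(1, 1.134) = 1.000
(R ⊕ Q) ∨ R = max(1.000, 0.443) = 1.000
((R ⊕ Q) ∨ R) ∨ Q = max(1.000, 0.691) = 1.000
(((R ⊕ Q) ∨ R) ∨ Q) ∨ R = max(1.000, 0.443) = 1.000
¬((((R ⊕ Q) ∨ R) ∨ Q) ∨ R) = 1 − 1.000 = 0.000
¬(P ⇒ ¬(Q ∨ ((S ⇒ R) ∨ S))) ⊕ ¬((((R ⊕ Q) ∨ R) ∨ Q) ∨ R) = min(1, 0.506 + 0.000) = min(1, 0.506) = 0.506

0.506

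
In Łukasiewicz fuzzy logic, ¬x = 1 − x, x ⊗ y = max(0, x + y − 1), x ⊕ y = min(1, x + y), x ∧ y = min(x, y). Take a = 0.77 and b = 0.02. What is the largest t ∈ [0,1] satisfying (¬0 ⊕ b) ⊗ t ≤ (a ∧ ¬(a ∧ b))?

¬0 = 1 − 0.00 = 1.00
¬0 ⊕ b = min(1, 1.00 + 0.02) = min(1, 1.02) = 1.00
So the left factor is ¬0 ⊕ b = 1.00.
a ∧ b = min(0.77, 0.02) = 0.02
¬(a ∧ b) = 1 − 0.02 = 0.98
a ∧ ¬(a ∧ b) = min(0.77, 0.98) = 0.77
So the right-hand bound is a ∧ ¬(a ∧ b) = 0.77.
The residuum of the Łukasiewicz t-norm gives the supremum: min(1, 1 − 1.00 + 0.77).
1 − 1.00 + 0.77 = 0.77, so t = min(1, 0.77) = 0.77.
Check: 1.00 ⊗ 0.77 = max(0, 0.77) = 0.77 ≤ 0.77.

0.77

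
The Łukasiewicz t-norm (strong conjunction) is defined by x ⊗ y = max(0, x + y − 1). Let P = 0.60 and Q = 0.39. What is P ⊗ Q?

P ⊗ Q = max(0, 0.60 + 0.39 − 1) = max(0, -0.01) = 0.00
For comparison, the Gödel (minimum) t-norm min(x, y) would give 0.39.

0.00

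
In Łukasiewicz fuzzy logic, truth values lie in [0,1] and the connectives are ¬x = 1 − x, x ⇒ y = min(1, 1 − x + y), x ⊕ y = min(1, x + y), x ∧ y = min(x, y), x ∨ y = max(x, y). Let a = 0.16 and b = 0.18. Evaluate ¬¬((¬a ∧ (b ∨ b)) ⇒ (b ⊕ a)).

¬a = 1 − 0.16 = 0.84
b ∨ b = max(0.18, 0.18) = 0.18
¬a ∧ (b ∨ b) = min(0.84, 0.18) = 0.18
b ⊕ a = min(1, 0.18 + 0.16) = min(1, 0.34) = 0.34
(¬a ∧ (b ∨ b)) ⇒ (b ⊕ a) = min(1, 1 − 0.18 + 0.34) = min(1, 1.16) = 1.00
¬((¬a ∧ (b ∨ b)) ⇒ (b ⊕ a)) = 1 − 1.00 = 0.00
¬¬((¬a ∧ (b ∨ b)) ⇒ (b ⊕ a)) = 1 − 0.00 = 1.00

1.00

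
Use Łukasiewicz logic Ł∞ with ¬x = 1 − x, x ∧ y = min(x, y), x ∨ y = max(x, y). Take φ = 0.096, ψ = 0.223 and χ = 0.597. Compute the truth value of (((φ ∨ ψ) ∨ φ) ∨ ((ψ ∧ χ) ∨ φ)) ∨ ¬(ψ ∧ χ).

0.777

φ ∨ ψ = max(0.096, 0.223) = 0.223
(φ ∨ ψ) ∨ φ = max(0.223, 0.096) = 0.223
ψ ∧ χ = min(0.223, 0.597) = 0.223
(ψ ∧ χ) ∨ φ = max(0.223, 0.096) = 0.223
((φ ∨ ψ) ∨ φ) ∨ ((ψ ∧ χ) ∨ φ) = max(0.223, 0.223) = 0.223
¬(ψ ∧ χ) = 1 − 0.223 = 0.777
(((φ ∨ ψ) ∨ φ) ∨ ((ψ ∧ χ) ∨ φ)) ∨ ¬(ψ ∧ χ) = max(0.223, 0.777) = 0.777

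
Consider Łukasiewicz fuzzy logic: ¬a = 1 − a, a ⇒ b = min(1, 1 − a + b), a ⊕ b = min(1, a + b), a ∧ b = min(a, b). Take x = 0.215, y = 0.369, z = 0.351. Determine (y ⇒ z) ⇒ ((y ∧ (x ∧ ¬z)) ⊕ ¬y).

0.864

y ⇒ z = min(1, 1 − 0.369 + 0.351) = min(1, 0.982) = 0.982
¬z = 1 − 0.351 = 0.649
x ∧ ¬z = min(0.215, 0.649) = 0.215
y ∧ (x ∧ ¬z) = min(0.369, 0.215) = 0.215
¬y = 1 − 0.369 = 0.631
(y ∧ (x ∧ ¬z)) ⊕ ¬y = min(1, 0.215 + 0.631) = min(1, 0.846) = 0.846
(y ⇒ z) ⇒ ((y ∧ (x ∧ ¬z)) ⊕ ¬y) = min(1, 1 − 0.982 + 0.846) = min(1, 0.864) = 0.864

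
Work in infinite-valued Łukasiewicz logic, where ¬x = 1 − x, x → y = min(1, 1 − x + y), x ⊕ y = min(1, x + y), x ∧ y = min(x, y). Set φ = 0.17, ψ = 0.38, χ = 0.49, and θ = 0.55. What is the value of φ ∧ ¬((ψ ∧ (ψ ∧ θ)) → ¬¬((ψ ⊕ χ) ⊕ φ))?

0.00

ψ ∧ θ = min(0.38, 0.55) = 0.38
ψ ∧ (ψ ∧ θ) = min(0.38, 0.38) = 0.38
ψ ⊕ χ = min(1, 0.38 + 0.49) = min(1, 0.87) = 0.87
(ψ ⊕ χ) ⊕ φ = min(1, 0.87 + 0.17) = min(1, 1.04) = 1.00
¬((ψ ⊕ χ) ⊕ φ) = 1 − 1.00 = 0.00
¬¬((ψ ⊕ χ) ⊕ φ) = 1 − 0.00 = 1.00
(ψ ∧ (ψ ∧ θ)) → ¬¬((ψ ⊕ χ) ⊕ φ) = min(1, 1 − 0.38 + 1.00) = min(1, 1.62) = 1.00
¬((ψ ∧ (ψ ∧ θ)) → ¬¬((ψ ⊕ χ) ⊕ φ)) = 1 − 1.00 = 0.00
φ ∧ ¬((ψ ∧ (ψ ∧ θ)) → ¬¬((ψ ⊕ χ) ⊕ φ)) = min(0.17, 0.00) = 0.00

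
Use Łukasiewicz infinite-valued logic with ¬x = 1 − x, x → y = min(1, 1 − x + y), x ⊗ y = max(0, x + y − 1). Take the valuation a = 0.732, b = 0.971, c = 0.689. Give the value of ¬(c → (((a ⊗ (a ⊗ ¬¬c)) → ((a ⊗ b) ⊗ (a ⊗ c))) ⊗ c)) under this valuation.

¬c = 1 − 0.689 = 0.311
¬¬c = 1 − 0.311 = 0.689
a ⊗ ¬¬c = max(0, 0.732 + 0.689 − 1) = max(0, 0.421) = 0.421
a ⊗ (a ⊗ ¬¬c) = max(0, 0.732 + 0.421 − 1) = max(0, 0.153) = 0.153
a ⊗ b = max(0, 0.732 + 0.971 − 1) = max(0, 0.703) = 0.703
a ⊗ c = max(0, 0.732 + 0.689 − 1) = max(0, 0.421) = 0.421
(a ⊗ b) ⊗ (a ⊗ c) = max(0, 0.703 + 0.421 − 1) = max(0, 0.124) = 0.124
(a ⊗ (a ⊗ ¬¬c)) → ((a ⊗ b) ⊗ (a ⊗ c)) = min(1, 1 − 0.153 + 0.124) = min(1, 0.971) = 0.971
((a ⊗ (a ⊗ ¬¬c)) → ((a ⊗ b) ⊗ (a ⊗ c))) ⊗ c = max(0, 0.971 + 0.689 − 1) = max(0, 0.660) = 0.660
c → (((a ⊗ (a ⊗ ¬¬c)) → ((a ⊗ b) ⊗ (a ⊗ c))) ⊗ c) = min(1, 1 − 0.689 + 0.660) = min(1, 0.971) = 0.971
¬(c → (((a ⊗ (a ⊗ ¬¬c)) → ((a ⊗ b) ⊗ (a ⊗ c))) ⊗ c)) = 1 − 0.971 = 0.029

0.029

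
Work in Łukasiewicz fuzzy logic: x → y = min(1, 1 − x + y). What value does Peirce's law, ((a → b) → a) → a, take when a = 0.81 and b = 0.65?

0.84

a → b = min(1, 1 − 0.81 + 0.65) = min(1, 0.84) = 0.84
(a → b) → a = min(1, 1 − 0.84 + 0.81) = min(1, 0.97) = 0.97
((a → b) → a) → a = min(1, 1 − 0.97 + 0.81) = min(1, 0.84) = 0.84
(The value 0.84 < 1 shows this instance is not satisfied; not a Ł∞-tautology in general.)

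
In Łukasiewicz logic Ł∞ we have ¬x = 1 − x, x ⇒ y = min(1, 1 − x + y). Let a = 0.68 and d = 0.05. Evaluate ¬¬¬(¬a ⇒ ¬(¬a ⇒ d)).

0.05

¬a = 1 − 0.68 = 0.32
¬a ⇒ d = min(1, 1 − 0.32 + 0.05) = min(1, 0.73) = 0.73
¬(¬a ⇒ d) = 1 − 0.73 = 0.27
¬a ⇒ ¬(¬a ⇒ d) = min(1, 1 − 0.32 + 0.27) = min(1, 0.95) = 0.95
¬(¬a ⇒ ¬(¬a ⇒ d)) = 1 − 0.95 = 0.05
¬¬(¬a ⇒ ¬(¬a ⇒ d)) = 1 − 0.05 = 0.95
¬¬¬(¬a ⇒ ¬(¬a ⇒ d)) = 1 − 0.95 = 0.05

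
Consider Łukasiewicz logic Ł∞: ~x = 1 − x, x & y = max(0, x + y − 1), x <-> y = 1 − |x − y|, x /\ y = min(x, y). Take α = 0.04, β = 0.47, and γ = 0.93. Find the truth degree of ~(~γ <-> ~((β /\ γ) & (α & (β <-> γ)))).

0.93

~γ = 1 − 0.93 = 0.07
β /\ γ = min(0.47, 0.93) = 0.47
β <-> γ = 1 − |0.47 − 0.93| = 1 − 0.46 = 0.54
α & (β <-> γ) = max(0, 0.04 + 0.54 − 1) = max(0, -0.42) = 0.00
(β /\ γ) & (α & (β <-> γ)) = max(0, 0.47 + 0.00 − 1) = max(0, -0.53) = 0.00
~((β /\ γ) & (α & (β <-> γ))) = 1 − 0.00 = 1.00
~γ <-> ~((β /\ γ) & (α & (β <-> γ))) = 1 − |0.07 − 1.00| = 1 − 0.93 = 0.07
~(~γ <-> ~((β /\ γ) & (α & (β <-> γ)))) = 1 − 0.07 = 0.93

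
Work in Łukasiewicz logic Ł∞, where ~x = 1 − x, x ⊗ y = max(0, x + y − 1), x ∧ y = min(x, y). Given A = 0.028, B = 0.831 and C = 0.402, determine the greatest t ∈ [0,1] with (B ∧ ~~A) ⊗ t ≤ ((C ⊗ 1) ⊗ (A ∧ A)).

0.972

~A = 1 − 0.028 = 0.972
~~A = 1 − 0.972 = 0.028
B ∧ ~~A = min(0.831, 0.028) = 0.028
So the left factor is B ∧ ~~A = 0.028.
C ⊗ 1 = max(0, 0.402 + 1.000 − 1) = max(0, 0.402) = 0.402
A ∧ A = min(0.028, 0.028) = 0.028
(C ⊗ 1) ⊗ (A ∧ A) = max(0, 0.402 + 0.028 − 1) = max(0, -0.570) = 0.000
So the right-hand bound is (C ⊗ 1) ⊗ (A ∧ A) = 0.000.
The residuum of the Łukasiewicz t-norm gives the supremum: min(1, 1 − 0.028 + 0.000).
1 − 0.028 + 0.000 = 0.972, so t = min(1, 0.972) = 0.972.
Check: 0.028 ⊗ 0.972 = max(0, 0.000) = 0.000 ≤ 0.000.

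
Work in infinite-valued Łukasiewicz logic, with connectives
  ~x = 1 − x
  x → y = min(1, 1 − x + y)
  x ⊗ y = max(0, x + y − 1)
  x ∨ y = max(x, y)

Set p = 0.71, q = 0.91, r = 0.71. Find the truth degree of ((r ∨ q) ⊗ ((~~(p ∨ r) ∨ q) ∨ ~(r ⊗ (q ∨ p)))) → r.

0.89

r ∨ q = max(0.71, 0.91) = 0.91
p ∨ r = max(0.71, 0.71) = 0.71
~(p ∨ r) = 1 − 0.71 = 0.29
~~(p ∨ r) = 1 − 0.29 = 0.71
~~(p ∨ r) ∨ q = max(0.71, 0.91) = 0.91
q ∨ p = max(0.91, 0.71) = 0.91
r ⊗ (q ∨ p) = max(0, 0.71 + 0.91 − 1) = max(0, 0.62) = 0.62
~(r ⊗ (q ∨ p)) = 1 − 0.62 = 0.38
(~~(p ∨ r) ∨ q) ∨ ~(r ⊗ (q ∨ p)) = max(0.91, 0.38) = 0.91
(r ∨ q) ⊗ ((~~(p ∨ r) ∨ q) ∨ ~(r ⊗ (q ∨ p))) = max(0, 0.91 + 0.91 − 1) = max(0, 0.82) = 0.82
((r ∨ q) ⊗ ((~~(p ∨ r) ∨ q) ∨ ~(r ⊗ (q ∨ p)))) → r = min(1, 1 − 0.82 + 0.71) = min(1, 0.89) = 0.89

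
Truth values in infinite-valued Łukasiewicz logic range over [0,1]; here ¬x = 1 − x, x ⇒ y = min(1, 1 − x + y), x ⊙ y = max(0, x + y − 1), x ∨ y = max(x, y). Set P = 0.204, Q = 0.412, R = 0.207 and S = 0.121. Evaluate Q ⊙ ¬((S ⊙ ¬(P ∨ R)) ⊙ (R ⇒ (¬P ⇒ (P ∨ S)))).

0.412

P ∨ R = max(0.204, 0.207) = 0.207
¬(P ∨ R) = 1 − 0.207 = 0.793
S ⊙ ¬(P ∨ R) = max(0, 0.121 + 0.793 − 1) = max(0, -0.086) = 0.000
¬P = 1 − 0.204 = 0.796
P ∨ S = max(0.204, 0.121) = 0.204
¬P ⇒ (P ∨ S) = min(1, 1 − 0.796 + 0.204) = min(1, 0.408) = 0.408
R ⇒ (¬P ⇒ (P ∨ S)) = min(1, 1 − 0.207 + 0.408) = min(1, 1.201) = 1.000
(S ⊙ ¬(P ∨ R)) ⊙ (R ⇒ (¬P ⇒ (P ∨ S))) = max(0, 0.000 + 1.000 − 1) = max(0, 0.000) = 0.000
¬((S ⊙ ¬(P ∨ R)) ⊙ (R ⇒ (¬P ⇒ (P ∨ S)))) = 1 − 0.000 = 1.000
Q ⊙ ¬((S ⊙ ¬(P ∨ R)) ⊙ (R ⇒ (¬P ⇒ (P ∨ S)))) = max(0, 0.412 + 1.000 − 1) = max(0, 0.412) = 0.412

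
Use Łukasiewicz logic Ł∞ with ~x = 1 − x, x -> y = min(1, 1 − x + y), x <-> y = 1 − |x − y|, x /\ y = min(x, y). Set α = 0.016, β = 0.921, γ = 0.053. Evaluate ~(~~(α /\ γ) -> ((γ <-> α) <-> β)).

α /\ γ = min(0.016, 0.053) = 0.016
~(α /\ γ) = 1 − 0.016 = 0.984
~~(α /\ γ) = 1 − 0.984 = 0.016
γ <-> α = 1 − |0.053 − 0.016| = 1 − 0.037 = 0.963
(γ <-> α) <-> β = 1 − |0.963 − 0.921| = 1 − 0.042 = 0.958
~~(α /\ γ) -> ((γ <-> α) <-> β) = min(1, 1 − 0.016 + 0.958) = min(1, 1.942) = 1.000
~(~~(α /\ γ) -> ((γ <-> α) <-> β)) = 1 − 1.000 = 0.000

0.000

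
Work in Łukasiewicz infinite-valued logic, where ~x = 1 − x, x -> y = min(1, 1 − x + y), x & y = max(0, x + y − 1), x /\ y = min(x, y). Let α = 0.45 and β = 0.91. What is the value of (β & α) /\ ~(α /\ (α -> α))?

0.36

β & α = max(0, 0.91 + 0.45 − 1) = max(0, 0.36) = 0.36
α -> α = min(1, 1 − 0.45 + 0.45) = min(1, 1.00) = 1.00
α /\ (α -> α) = min(0.45, 1.00) = 0.45
~(α /\ (α -> α)) = 1 − 0.45 = 0.55
(β & α) /\ ~(α /\ (α -> α)) = min(0.36, 0.55) = 0.36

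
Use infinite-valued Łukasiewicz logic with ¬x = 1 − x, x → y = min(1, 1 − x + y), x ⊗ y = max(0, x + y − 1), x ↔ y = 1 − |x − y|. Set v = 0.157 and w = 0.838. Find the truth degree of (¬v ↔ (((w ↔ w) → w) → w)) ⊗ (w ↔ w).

¬v = 1 − 0.157 = 0.843
w ↔ w = 1 − |0.838 − 0.838| = 1 − 0.000 = 1.000
(w ↔ w) → w = min(1, 1 − 1.000 + 0.838) = min(1, 0.838) = 0.838
((w ↔ w) → w) → w = min(1, 1 − 0.838 + 0.838) = min(1, 1.000) = 1.000
¬v ↔ (((w ↔ w) → w) → w) = 1 − |0.843 − 1.000| = 1 − 0.157 = 0.843
(¬v ↔ (((w ↔ w) → w) → w)) ⊗ (w ↔ w) = max(0, 0.843 + 1.000 − 1) = max(0, 0.843) = 0.843

0.843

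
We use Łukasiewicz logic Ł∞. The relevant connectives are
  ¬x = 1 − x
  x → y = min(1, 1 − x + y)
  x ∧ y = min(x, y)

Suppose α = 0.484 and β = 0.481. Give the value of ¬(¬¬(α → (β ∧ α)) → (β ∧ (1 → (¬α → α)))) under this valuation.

β ∧ α = min(0.481, 0.484) = 0.481
α → (β ∧ α) = min(1, 1 − 0.484 + 0.481) = min(1, 0.997) = 0.997
¬(α → (β ∧ α)) = 1 − 0.997 = 0.003
¬¬(α → (β ∧ α)) = 1 − 0.003 = 0.997
¬α = 1 − 0.484 = 0.516
¬α → α = min(1, 1 − 0.516 + 0.484) = min(1, 0.968) = 0.968
1 → (¬α → α) = min(1, 1 − 1.000 + 0.968) = min(1, 0.968) = 0.968
β ∧ (1 → (¬α → α)) = min(0.481, 0.968) = 0.481
¬¬(α → (β ∧ α)) → (β ∧ (1 → (¬α → α))) = min(1, 1 − 0.997 + 0.481) = min(1, 0.484) = 0.484
¬(¬¬(α → (β ∧ α)) → (β ∧ (1 → (¬α → α)))) = 1 − 0.484 = 0.516

0.516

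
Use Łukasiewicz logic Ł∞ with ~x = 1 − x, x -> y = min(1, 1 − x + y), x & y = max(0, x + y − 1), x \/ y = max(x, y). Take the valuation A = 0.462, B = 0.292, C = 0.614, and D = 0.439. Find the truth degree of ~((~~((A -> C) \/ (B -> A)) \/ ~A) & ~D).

0.439

A -> C = min(1, 1 − 0.462 + 0.614) = min(1, 1.152) = 1.000
B -> A = min(1, 1 − 0.292 + 0.462) = min(1, 1.170) = 1.000
(A -> C) \/ (B -> A) = max(1.000, 1.000) = 1.000
~((A -> C) \/ (B -> A)) = 1 − 1.000 = 0.000
~~((A -> C) \/ (B -> A)) = 1 − 0.000 = 1.000
~A = 1 − 0.462 = 0.538
~~((A -> C) \/ (B -> A)) \/ ~A = max(1.000, 0.538) = 1.000
~D = 1 − 0.439 = 0.561
(~~((A -> C) \/ (B -> A)) \/ ~A) & ~D = max(0, 1.000 + 0.561 − 1) = max(0, 0.561) = 0.561
~((~~((A -> C) \/ (B -> A)) \/ ~A) & ~D) = 1 − 0.561 = 0.439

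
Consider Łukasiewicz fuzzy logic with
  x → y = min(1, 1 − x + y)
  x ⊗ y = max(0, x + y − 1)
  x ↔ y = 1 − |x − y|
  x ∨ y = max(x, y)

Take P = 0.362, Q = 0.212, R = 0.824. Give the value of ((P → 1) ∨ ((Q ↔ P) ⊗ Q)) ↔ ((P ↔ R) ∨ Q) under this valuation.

P → 1 = min(1, 1 − 0.362 + 1.000) = min(1, 1.638) = 1.000
Q ↔ P = 1 − |0.212 − 0.362| = 1 − 0.150 = 0.850
(Q ↔ P) ⊗ Q = max(0, 0.850 + 0.212 − 1) = max(0, 0.062) = 0.062
(P → 1) ∨ ((Q ↔ P) ⊗ Q) = max(1.000, 0.062) = 1.000
P ↔ R = 1 − |0.362 − 0.824| = 1 − 0.462 = 0.538
(P ↔ R) ∨ Q = max(0.538, 0.212) = 0.538
((P → 1) ∨ ((Q ↔ P) ⊗ Q)) ↔ ((P ↔ R) ∨ Q) = 1 − |1.000 − 0.538| = 1 − 0.462 = 0.538

0.538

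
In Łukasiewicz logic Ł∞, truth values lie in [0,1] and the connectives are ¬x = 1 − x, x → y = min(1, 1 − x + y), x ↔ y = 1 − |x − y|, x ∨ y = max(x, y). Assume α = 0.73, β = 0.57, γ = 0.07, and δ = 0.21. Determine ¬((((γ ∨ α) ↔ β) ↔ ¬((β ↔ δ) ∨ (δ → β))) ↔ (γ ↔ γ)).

0.84

γ ∨ α = max(0.07, 0.73) = 0.73
(γ ∨ α) ↔ β = 1 − |0.73 − 0.57| = 1 − 0.16 = 0.84
β ↔ δ = 1 − |0.57 − 0.21| = 1 − 0.36 = 0.64
δ → β = min(1, 1 − 0.21 + 0.57) = min(1, 1.36) = 1.00
(β ↔ δ) ∨ (δ → β) = max(0.64, 1.00) = 1.00
¬((β ↔ δ) ∨ (δ → β)) = 1 − 1.00 = 0.00
((γ ∨ α) ↔ β) ↔ ¬((β ↔ δ) ∨ (δ → β)) = 1 − |0.84 − 0.00| = 1 − 0.84 = 0.16
γ ↔ γ = 1 − |0.07 − 0.07| = 1 − 0.00 = 1.00
(((γ ∨ α) ↔ β) ↔ ¬((β ↔ δ) ∨ (δ → β))) ↔ (γ ↔ γ) = 1 − |0.16 − 1.00| = 1 − 0.84 = 0.16
¬((((γ ∨ α) ↔ β) ↔ ¬((β ↔ δ) ∨ (δ → β))) ↔ (γ ↔ γ)) = 1 − 0.16 = 0.84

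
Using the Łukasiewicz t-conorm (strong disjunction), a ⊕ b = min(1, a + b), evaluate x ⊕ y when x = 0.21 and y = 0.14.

0.35

x ⊕ y = min(1, 0.21 + 0.14) = min(1, 0.35) = 0.35
For comparison, the Gödel t-conorm max(a, b) would give 0.21.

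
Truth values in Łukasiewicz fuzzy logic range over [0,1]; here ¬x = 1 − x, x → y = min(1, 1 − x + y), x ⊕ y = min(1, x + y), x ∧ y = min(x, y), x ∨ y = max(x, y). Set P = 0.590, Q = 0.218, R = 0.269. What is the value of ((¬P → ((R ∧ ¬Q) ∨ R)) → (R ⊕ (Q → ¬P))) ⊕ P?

¬P = 1 − 0.590 = 0.410
¬Q = 1 − 0.218 = 0.782
R ∧ ¬Q = min(0.269, 0.782) = 0.269
(R ∧ ¬Q) ∨ R = max(0.269, 0.269) = 0.269
¬P → ((R ∧ ¬Q) ∨ R) = min(1, 1 − 0.410 + 0.269) = min(1, 0.859) = 0.859
Q → ¬P = min(1, 1 − 0.218 + 0.410) = min(1, 1.192) = 1.000
R ⊕ (Q → ¬P) = min(1, 0.269 + 1.000) = min(1, 1.269) = 1.000
(¬P → ((R ∧ ¬Q) ∨ R)) → (R ⊕ (Q → ¬P)) = min(1, 1 − 0.859 + 1.000) = min(1, 1.141) = 1.000
((¬P → ((R ∧ ¬Q) ∨ R)) → (R ⊕ (Q → ¬P))) ⊕ P = min(1, 1.000 + 0.590) = min(1, 1.590) = 1.000

1.000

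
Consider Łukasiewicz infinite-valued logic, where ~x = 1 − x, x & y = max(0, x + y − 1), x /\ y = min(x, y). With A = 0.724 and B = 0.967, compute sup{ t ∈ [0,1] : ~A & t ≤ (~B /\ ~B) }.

0.757

~A = 1 − 0.724 = 0.276
So the left factor is ~A = 0.276.
~B = 1 − 0.967 = 0.033
~B /\ ~B = min(0.033, 0.033) = 0.033
So the right-hand bound is ~B /\ ~B = 0.033.
The residuum of the Łukasiewicz t-norm gives the supremum: min(1, 1 − 0.276 + 0.033).
1 − 0.276 + 0.033 = 0.757, so t = min(1, 0.757) = 0.757.
Check: 0.276 & 0.757 = max(0, 0.033) = 0.033 ≤ 0.033.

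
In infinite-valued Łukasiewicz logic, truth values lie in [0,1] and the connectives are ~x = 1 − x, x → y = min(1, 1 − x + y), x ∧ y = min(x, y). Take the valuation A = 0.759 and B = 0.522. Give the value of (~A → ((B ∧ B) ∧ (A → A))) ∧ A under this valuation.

~A = 1 − 0.759 = 0.241
B ∧ B = min(0.522, 0.522) = 0.522
A → A = min(1, 1 − 0.759 + 0.759) = min(1, 1.000) = 1.000
(B ∧ B) ∧ (A → A) = min(0.522, 1.000) = 0.522
~A → ((B ∧ B) ∧ (A → A)) = min(1, 1 − 0.241 + 0.522) = min(1, 1.281) = 1.000
(~A → ((B ∧ B) ∧ (A → A))) ∧ A = min(1.000, 0.759) = 0.759

0.759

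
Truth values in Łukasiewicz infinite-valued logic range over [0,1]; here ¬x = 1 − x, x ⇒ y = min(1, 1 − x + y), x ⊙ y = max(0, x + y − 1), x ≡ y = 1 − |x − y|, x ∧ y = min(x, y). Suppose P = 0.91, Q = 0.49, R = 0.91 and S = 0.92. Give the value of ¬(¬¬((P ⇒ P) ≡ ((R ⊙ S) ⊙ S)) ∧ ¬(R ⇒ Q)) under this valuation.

0.58

P ⇒ P = min(1, 1 − 0.91 + 0.91) = min(1, 1.00) = 1.00
R ⊙ S = max(0, 0.91 + 0.92 − 1) = max(0, 0.83) = 0.83
(R ⊙ S) ⊙ S = max(0, 0.83 + 0.92 − 1) = max(0, 0.75) = 0.75
(P ⇒ P) ≡ ((R ⊙ S) ⊙ S) = 1 − |1.00 − 0.75| = 1 − 0.25 = 0.75
¬((P ⇒ P) ≡ ((R ⊙ S) ⊙ S)) = 1 − 0.75 = 0.25
¬¬((P ⇒ P) ≡ ((R ⊙ S) ⊙ S)) = 1 − 0.25 = 0.75
R ⇒ Q = min(1, 1 − 0.91 + 0.49) = min(1, 0.58) = 0.58
¬(R ⇒ Q) = 1 − 0.58 = 0.42
¬¬((P ⇒ P) ≡ ((R ⊙ S) ⊙ S)) ∧ ¬(R ⇒ Q) = min(0.75, 0.42) = 0.42
¬(¬¬((P ⇒ P) ≡ ((R ⊙ S) ⊙ S)) ∧ ¬(R ⇒ Q)) = 1 − 0.42 = 0.58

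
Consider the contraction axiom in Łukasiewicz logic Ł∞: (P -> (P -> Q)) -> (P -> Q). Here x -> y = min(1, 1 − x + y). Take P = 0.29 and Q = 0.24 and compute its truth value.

P -> Q = min(1, 1 − 0.29 + 0.24) = min(1, 0.95) = 0.95
P -> (P -> Q) = min(1, 1 − 0.29 + 0.95) = min(1, 1.66) = 1.00
(P -> (P -> Q)) -> (P -> Q) = min(1, 1 − 1.00 + 0.95) = min(1, 0.95) = 0.95
(The value 0.95 < 1 shows this instance is not satisfied; fails in Ł∞ (the t-norm is not idempotent).)

0.95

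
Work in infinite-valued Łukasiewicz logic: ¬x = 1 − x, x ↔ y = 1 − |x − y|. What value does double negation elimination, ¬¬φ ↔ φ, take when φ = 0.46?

1.00

¬φ = 1 − 0.46 = 0.54
¬¬φ = 1 − 0.54 = 0.46
¬¬φ ↔ φ = 1 − |0.46 − 0.46| = 1 − 0.00 = 1.00
(As expected: always 1 in Ł∞ since negation is involutive.)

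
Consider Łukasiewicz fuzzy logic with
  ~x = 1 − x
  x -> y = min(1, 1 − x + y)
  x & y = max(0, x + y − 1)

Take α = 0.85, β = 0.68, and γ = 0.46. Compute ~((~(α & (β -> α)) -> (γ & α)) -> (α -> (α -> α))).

β -> α = min(1, 1 − 0.68 + 0.85) = min(1, 1.17) = 1.00
α & (β -> α) = max(0, 0.85 + 1.00 − 1) = max(0, 0.85) = 0.85
~(α & (β -> α)) = 1 − 0.85 = 0.15
γ & α = max(0, 0.46 + 0.85 − 1) = max(0, 0.31) = 0.31
~(α & (β -> α)) -> (γ & α) = min(1, 1 − 0.15 + 0.31) = min(1, 1.16) = 1.00
α -> α = min(1, 1 − 0.85 + 0.85) = min(1, 1.00) = 1.00
α -> (α -> α) = min(1, 1 − 0.85 + 1.00) = min(1, 1.15) = 1.00
(~(α & (β -> α)) -> (γ & α)) -> (α -> (α -> α)) = min(1, 1 − 1.00 + 1.00) = min(1, 1.00) = 1.00
~((~(α & (β -> α)) -> (γ & α)) -> (α -> (α -> α))) = 1 − 1.00 = 0.00

0.00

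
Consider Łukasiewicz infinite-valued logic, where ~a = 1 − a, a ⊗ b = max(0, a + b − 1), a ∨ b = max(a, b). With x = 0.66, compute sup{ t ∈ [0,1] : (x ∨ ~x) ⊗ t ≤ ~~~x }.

~x = 1 − 0.66 = 0.34
x ∨ ~x = max(0.66, 0.34) = 0.66
So the left factor is x ∨ ~x = 0.66.
~~x = 1 − 0.34 = 0.66
~~~x = 1 − 0.66 = 0.34
So the right-hand bound is ~~~x = 0.34.
The residuum of the Łukasiewicz t-norm gives the supremum: min(1, 1 − 0.66 + 0.34).
1 − 0.66 + 0.34 = 0.68, so t = min(1, 0.68) = 0.68.
Check: 0.66 ⊗ 0.68 = max(0, 0.34) = 0.34 ≤ 0.34.

0.68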